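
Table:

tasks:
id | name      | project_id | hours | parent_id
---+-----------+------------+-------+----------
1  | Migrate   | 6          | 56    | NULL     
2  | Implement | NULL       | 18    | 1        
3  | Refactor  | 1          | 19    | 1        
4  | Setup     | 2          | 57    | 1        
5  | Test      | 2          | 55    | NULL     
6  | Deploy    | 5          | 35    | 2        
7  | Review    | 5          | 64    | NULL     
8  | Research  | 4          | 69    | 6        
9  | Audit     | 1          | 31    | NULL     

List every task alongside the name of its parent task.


This is a self-join: tasks is joined to a second copy of itself, matching each row's parent_id to another row's id. Use LEFT JOIN so rows with parent_id=NULL are kept.
  - task 1 (Migrate): parent_id=NULL -> NULL
  - task 2 (Implement): parent_id=1 -> Migrate
  - task 3 (Refactor): parent_id=1 -> Migrate
  - task 4 (Setup): parent_id=1 -> Migrate
  - task 5 (Test): parent_id=NULL -> NULL
  - task 6 (Deploy): parent_id=2 -> Implement
  - task 7 (Review): parent_id=NULL -> NULL
  - task 8 (Research): parent_id=6 -> Deploy
  - task 9 (Audit): parent_id=NULL -> NULL

SQL:
SELECT a.name AS item, b.name AS parent
FROM tasks a
LEFT JOIN tasks b ON a.parent_id = b.id

Result:
item      | parent   
----------+----------
Migrate   | NULL     
Implement | Migrate  
Refactor  | Migrate  
Setup     | Migrate  
Test      | NULL     
Deploy    | Implement
Review    | NULL     
Research  | Deploy   
Audit     | NULL     


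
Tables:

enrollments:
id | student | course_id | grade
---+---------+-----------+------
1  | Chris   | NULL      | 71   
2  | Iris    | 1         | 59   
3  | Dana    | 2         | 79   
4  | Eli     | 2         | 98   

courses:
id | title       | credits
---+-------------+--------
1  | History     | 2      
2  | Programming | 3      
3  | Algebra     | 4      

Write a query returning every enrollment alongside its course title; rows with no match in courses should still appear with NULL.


LEFT JOIN keeps every row from enrollments (the left table); where course_id has no match in courses, the course columns become NULL. Walk through each enrollment:
  - enrollment 1 (Chris): course_id=NULL, no match -> kept with NULL
  - enrollment 2 (Iris): course_id=1 -> matches History
  - enrollment 3 (Dana): course_id=2 -> matches Programming
  - enrollment 4 (Eli): course_id=2 -> matches Programming
All 4 rows appear; 1 has NULL course.

SQL:
SELECT a.student, b.title AS course
FROM enrollments a
LEFT JOIN courses b ON a.course_id = b.id

Result:
student | course     
--------+------------
Chris   | NULL       
Iris    | History    
Dana    | Programming
Eli     | Programming


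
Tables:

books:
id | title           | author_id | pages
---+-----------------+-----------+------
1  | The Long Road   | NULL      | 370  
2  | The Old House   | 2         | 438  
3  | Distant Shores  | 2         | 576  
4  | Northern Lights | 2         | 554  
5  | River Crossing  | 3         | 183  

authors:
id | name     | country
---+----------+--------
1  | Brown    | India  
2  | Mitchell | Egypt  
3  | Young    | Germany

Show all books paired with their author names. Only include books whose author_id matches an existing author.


INNER JOIN keeps only books rows whose author_id matches an id in authors. Walk through each book:
  - book 1 (The Long Road): author_id=NULL, no match -> dropped
  - book 2 (The Old House): author_id=2 -> matches Mitchell
  - book 3 (Distant Shores): author_id=2 -> matches Mitchell
  - book 4 (Northern Lights): author_id=2 -> matches Mitchell
  - book 5 (River Crossing): author_id=3 -> matches Young
So 1 of 5 rows is dropped.

SQL:
SELECT a.title, b.name AS author
FROM books a
INNER JOIN authors b ON a.author_id = b.id

Result:
title           | author  
----------------+---------
The Old House   | Mitchell
Distant Shores  | Mitchell
Northern Lights | Mitchell
River Crossing  | Young   


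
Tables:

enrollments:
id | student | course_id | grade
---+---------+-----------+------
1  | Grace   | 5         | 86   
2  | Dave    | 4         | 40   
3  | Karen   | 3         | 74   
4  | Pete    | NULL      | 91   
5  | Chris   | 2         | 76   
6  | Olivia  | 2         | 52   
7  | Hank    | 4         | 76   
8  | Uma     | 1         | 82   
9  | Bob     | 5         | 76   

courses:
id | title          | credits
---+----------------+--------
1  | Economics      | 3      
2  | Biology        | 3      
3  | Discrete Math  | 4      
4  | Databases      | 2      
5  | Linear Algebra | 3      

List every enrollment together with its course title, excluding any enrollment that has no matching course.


INNER JOIN keeps only enrollments rows whose course_id matches an id in courses. Walk through each enrollment:
  - enrollment 1 (Grace): course_id=5 -> matches Linear Algebra
  - enrollment 2 (Dave): course_id=4 -> matches Databases
  - enrollment 3 (Karen): course_id=3 -> matches Discrete Math
  - enrollment 4 (Pete): course_id=NULL, no match -> dropped
  - enrollment 5 (Chris): course_id=2 -> matches Biology
  - enrollment 6 (Olivia): course_id=2 -> matches Biology
  - enrollment 7 (Hank): course_id=4 -> matches Databases
  - enrollment 8 (Uma): course_id=1 -> matches Economics
  - enrollment 9 (Bob): course_id=5 -> matches Linear Algebra
So 1 of 9 rows is dropped.

SQL:
SELECT a.student, b.title AS course
FROM enrollments a
INNER JOIN courses b ON a.course_id = b.id

Result:
student | course        
--------+---------------
Grace   | Linear Algebra
Dave    | Databases     
Karen   | Discrete Math 
Chris   | Biology       
Olivia  | Biology       
Hank    | Databases     
Uma     | Economics     
Bob     | Linear Algebra


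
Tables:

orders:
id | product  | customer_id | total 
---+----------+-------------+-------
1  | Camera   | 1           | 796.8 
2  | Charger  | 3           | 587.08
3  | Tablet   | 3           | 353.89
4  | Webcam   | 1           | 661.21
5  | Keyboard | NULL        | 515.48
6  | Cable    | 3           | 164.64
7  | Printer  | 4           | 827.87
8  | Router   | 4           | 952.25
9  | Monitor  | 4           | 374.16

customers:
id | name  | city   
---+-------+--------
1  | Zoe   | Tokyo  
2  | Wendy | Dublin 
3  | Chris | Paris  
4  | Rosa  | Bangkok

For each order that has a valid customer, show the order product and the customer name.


INNER JOIN keeps only orders rows whose customer_id matches an id in customers. Walk through each order:
  - order 1 (Camera): customer_id=1 -> matches Zoe
  - order 2 (Charger): customer_id=3 -> matches Chris
  - order 3 (Tablet): customer_id=3 -> matches Chris
  - order 4 (Webcam): customer_id=1 -> matches Zoe
  - order 5 (Keyboard): customer_id=NULL, no match -> dropped
  - order 6 (Cable): customer_id=3 -> matches Chris
  - order 7 (Printer): customer_id=4 -> matches Rosa
  - order 8 (Router): customer_id=4 -> matches Rosa
  - order 9 (Monitor): customer_id=4 -> matches Rosa
So 1 of 9 rows is dropped.

SQL:
SELECT a.product, b.name AS customer
FROM orders a
INNER JOIN customers b ON a.customer_id = b.id

Result:
product | customer
--------+---------
Camera  | Zoe     
Charger | Chris   
Tablet  | Chris   
Webcam  | Zoe     
Cable   | Chris   
Printer | Rosa    
Router  | Rosa    
Monitor | Rosa    


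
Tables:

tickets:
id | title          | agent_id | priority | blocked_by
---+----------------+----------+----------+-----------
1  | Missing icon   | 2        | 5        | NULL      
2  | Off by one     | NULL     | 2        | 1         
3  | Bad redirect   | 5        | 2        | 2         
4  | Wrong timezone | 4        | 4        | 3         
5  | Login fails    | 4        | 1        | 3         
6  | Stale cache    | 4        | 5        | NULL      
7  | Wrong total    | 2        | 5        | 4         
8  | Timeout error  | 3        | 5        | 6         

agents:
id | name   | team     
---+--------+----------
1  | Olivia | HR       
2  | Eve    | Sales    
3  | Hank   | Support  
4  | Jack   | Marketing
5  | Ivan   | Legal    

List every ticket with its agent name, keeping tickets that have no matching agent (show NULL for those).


LEFT JOIN keeps every row from tickets (the left table); where agent_id has no match in agents, the agent columns become NULL. Walk through each ticket:
  - ticket 1 (Missing icon): agent_id=2 -> matches Eve
  - ticket 2 (Off by one): agent_id=NULL, no match -> kept with NULL
  - ticket 3 (Bad redirect): agent_id=5 -> matches Ivan
  - ticket 4 (Wrong timezone): agent_id=4 -> matches Jack
  - ticket 5 (Login fails): agent_id=4 -> matches Jack
  - ticket 6 (Stale cache): agent_id=4 -> matches Jack
  - ticket 7 (Wrong total): agent_id=2 -> matches Eve
  - ticket 8 (Timeout error): agent_id=3 -> matches Hank
All 8 rows appear; 1 has NULL agent.

SQL:
SELECT a.title, b.name AS agent
FROM tickets a
LEFT JOIN agents b ON a.agent_id = b.id

Result:
title          | agent
---------------+------
Missing icon   | Eve  
Off by one     | NULL 
Bad redirect   | Ivan 
Wrong timezone | Jack 
Login fails    | Jack 
Stale cache    | Jack 
Wrong total    | Eve  
Timeout error  | Hank 


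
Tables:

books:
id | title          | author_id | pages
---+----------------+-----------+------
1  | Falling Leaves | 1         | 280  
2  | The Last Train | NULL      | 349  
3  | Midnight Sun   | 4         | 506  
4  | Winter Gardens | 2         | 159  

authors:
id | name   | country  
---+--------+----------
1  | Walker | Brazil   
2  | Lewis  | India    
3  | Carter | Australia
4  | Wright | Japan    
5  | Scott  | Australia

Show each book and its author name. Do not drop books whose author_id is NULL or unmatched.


LEFT JOIN keeps every row from books (the left table); where author_id has no match in authors, the author columns become NULL. Walk through each book:
  - book 1 (Falling Leaves): author_id=1 -> matches Walker
  - book 2 (The Last Train): author_id=NULL, no match -> kept with NULL
  - book 3 (Midnight Sun): author_id=4 -> matches Wright
  - book 4 (Winter Gardens): author_id=2 -> matches Lewis
All 4 rows appear; 1 has NULL author.

SQL:
SELECT a.title, b.name AS author
FROM books a
LEFT JOIN authors b ON a.author_id = b.id

Result:
title          | author
---------------+-------
Falling Leaves | Walker
The Last Train | NULL  
Midnight Sun   | Wright
Winter Gardens | Lewis 


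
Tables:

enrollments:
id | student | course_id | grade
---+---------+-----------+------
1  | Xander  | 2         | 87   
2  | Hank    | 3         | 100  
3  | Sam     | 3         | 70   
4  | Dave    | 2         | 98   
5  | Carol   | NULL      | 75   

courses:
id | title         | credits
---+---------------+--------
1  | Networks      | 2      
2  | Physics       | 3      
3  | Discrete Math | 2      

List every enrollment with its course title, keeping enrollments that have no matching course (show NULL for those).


LEFT JOIN keeps every row from enrollments (the left table); where course_id has no match in courses, the course columns become NULL. Walk through each enrollment:
  - enrollment 1 (Xander): course_id=2 -> matches Physics
  - enrollment 2 (Hank): course_id=3 -> matches Discrete Math
  - enrollment 3 (Sam): course_id=3 -> matches Discrete Math
  - enrollment 4 (Dave): course_id=2 -> matches Physics
  - enrollment 5 (Carol): course_id=NULL, no match -> kept with NULL
All 5 rows appear; 1 has NULL course.

SQL:
SELECT a.student, b.title AS course
FROM enrollments a
LEFT JOIN courses b ON a.course_id = b.id

Result:
student | course       
--------+--------------
Xander  | Physics      
Hank    | Discrete Math
Sam     | Discrete Math
Dave    | Physics      
Carol   | NULL         


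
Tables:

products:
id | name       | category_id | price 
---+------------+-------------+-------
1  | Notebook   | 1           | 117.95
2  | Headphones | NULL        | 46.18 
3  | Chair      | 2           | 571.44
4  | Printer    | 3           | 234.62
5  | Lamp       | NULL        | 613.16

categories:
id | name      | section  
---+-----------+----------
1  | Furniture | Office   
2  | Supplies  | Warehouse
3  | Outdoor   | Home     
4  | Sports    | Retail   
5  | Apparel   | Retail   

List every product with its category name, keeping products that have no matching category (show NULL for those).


LEFT JOIN keeps every row from products (the left table); where category_id has no match in categories, the category columns become NULL. Walk through each product:
  - product 1 (Notebook): category_id=1 -> matches Furniture
  - product 2 (Headphones): category_id=NULL, no match -> kept with NULL
  - product 3 (Chair): category_id=2 -> matches Supplies
  - product 4 (Printer): category_id=3 -> matches Outdoor
  - product 5 (Lamp): category_id=NULL, no match -> kept with NULL
All 5 rows appear; 2 have NULL category.

SQL:
SELECT a.name, b.name AS category
FROM products a
LEFT JOIN categories b ON a.category_id = b.id

Result:
name       | category 
-----------+----------
Notebook   | Furniture
Headphones | NULL     
Chair      | Supplies 
Printer    | Outdoor  
Lamp       | NULL     


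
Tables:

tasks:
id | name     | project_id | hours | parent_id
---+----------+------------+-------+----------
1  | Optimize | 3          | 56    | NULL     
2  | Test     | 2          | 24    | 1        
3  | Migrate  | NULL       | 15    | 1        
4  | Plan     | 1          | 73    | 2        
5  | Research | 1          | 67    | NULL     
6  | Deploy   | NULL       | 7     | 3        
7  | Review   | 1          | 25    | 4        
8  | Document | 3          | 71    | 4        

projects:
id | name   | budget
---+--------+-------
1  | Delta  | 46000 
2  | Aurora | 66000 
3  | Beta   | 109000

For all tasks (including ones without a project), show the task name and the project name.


LEFT JOIN keeps every row from tasks (the left table); where project_id has no match in projects, the project columns become NULL. Walk through each task:
  - task 1 (Optimize): project_id=3 -> matches Beta
  - task 2 (Test): project_id=2 -> matches Aurora
  - task 3 (Migrate): project_id=NULL, no match -> kept with NULL
  - task 4 (Plan): project_id=1 -> matches Delta
  - task 5 (Research): project_id=1 -> matches Delta
  - task 6 (Deploy): project_id=NULL, no match -> kept with NULL
  - task 7 (Review): project_id=1 -> matches Delta
  - task 8 (Document): project_id=3 -> matches Beta
All 8 rows appear; 2 have NULL project.

SQL:
SELECT a.name, b.name AS project
FROM tasks a
LEFT JOIN projects b ON a.project_id = b.id

Result:
name     | project
---------+--------
Optimize | Beta   
Test     | Aurora 
Migrate  | NULL   
Plan     | Delta  
Research | Delta  
Deploy   | NULL   
Review   | Delta  
Document | Beta   


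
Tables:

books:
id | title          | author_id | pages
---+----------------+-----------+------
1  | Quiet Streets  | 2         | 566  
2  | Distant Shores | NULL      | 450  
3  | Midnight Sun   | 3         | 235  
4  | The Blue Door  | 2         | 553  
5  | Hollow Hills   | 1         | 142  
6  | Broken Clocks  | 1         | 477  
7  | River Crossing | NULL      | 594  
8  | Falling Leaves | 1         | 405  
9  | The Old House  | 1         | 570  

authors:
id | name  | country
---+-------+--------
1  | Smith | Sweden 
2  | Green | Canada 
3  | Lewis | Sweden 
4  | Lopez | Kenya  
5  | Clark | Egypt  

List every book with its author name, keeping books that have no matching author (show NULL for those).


LEFT JOIN keeps every row from books (the left table); where author_id has no match in authors, the author columns become NULL. Walk through each book:
  - book 1 (Quiet Streets): author_id=2 -> matches Green
  - book 2 (Distant Shores): author_id=NULL, no match -> kept with NULL
  - book 3 (Midnight Sun): author_id=3 -> matches Lewis
  - book 4 (The Blue Door): author_id=2 -> matches Green
  - book 5 (Hollow Hills): author_id=1 -> matches Smith
  - book 6 (Broken Clocks): author_id=1 -> matches Smith
  - book 7 (River Crossing): author_id=NULL, no match -> kept with NULL
  - book 8 (Falling Leaves): author_id=1 -> matches Smith
  - book 9 (The Old House): author_id=1 -> matches Smith
All 9 rows appear; 2 have NULL author.

SQL:
SELECT a.title, b.name AS author
FROM books a
LEFT JOIN authors b ON a.author_id = b.id

Result:
title          | author
---------------+-------
Quiet Streets  | Green 
Distant Shores | NULL  
Midnight Sun   | Lewis 
The Blue Door  | Green 
Hollow Hills   | Smith 
Broken Clocks  | Smith 
River Crossing | NULL  
Falling Leaves | Smith 
The Old House  | Smith 


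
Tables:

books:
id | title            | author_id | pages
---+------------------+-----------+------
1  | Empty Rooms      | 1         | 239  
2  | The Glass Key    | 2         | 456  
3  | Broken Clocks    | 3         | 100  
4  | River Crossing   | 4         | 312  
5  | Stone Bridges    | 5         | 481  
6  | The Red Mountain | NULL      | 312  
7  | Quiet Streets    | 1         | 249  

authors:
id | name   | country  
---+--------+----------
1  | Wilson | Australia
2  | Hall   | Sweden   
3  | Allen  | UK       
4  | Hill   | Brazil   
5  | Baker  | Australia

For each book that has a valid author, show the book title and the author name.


INNER JOIN keeps only books rows whose author_id matches an id in authors. Walk through each book:
  - book 1 (Empty Rooms): author_id=1 -> matches Wilson
  - book 2 (The Glass Key): author_id=2 -> matches Hall
  - book 3 (Broken Clocks): author_id=3 -> matches Allen
  - book 4 (River Crossing): author_id=4 -> matches Hill
  - book 5 (Stone Bridges): author_id=5 -> matches Baker
  - book 6 (The Red Mountain): author_id=NULL, no match -> dropped
  - book 7 (Quiet Streets): author_id=1 -> matches Wilson
So 1 of 7 rows is dropped.

SQL:
SELECT a.title, b.name AS author
FROM books a
INNER JOIN authors b ON a.author_id = b.id

Result:
title          | author
---------------+-------
Empty Rooms    | Wilson
The Glass Key  | Hall  
Broken Clocks  | Allen 
River Crossing | Hill  
Stone Bridges  | Baker 
Quiet Streets  | Wilson


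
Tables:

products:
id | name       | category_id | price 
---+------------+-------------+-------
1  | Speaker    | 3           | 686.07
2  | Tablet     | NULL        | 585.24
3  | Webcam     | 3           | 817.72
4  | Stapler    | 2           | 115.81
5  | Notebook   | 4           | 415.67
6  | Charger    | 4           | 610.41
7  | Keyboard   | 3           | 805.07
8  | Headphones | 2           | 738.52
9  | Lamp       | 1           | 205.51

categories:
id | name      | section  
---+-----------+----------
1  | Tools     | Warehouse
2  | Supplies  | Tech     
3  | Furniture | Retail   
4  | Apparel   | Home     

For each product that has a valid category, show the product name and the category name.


INNER JOIN keeps only products rows whose category_id matches an id in categories. Walk through each product:
  - product 1 (Speaker): category_id=3 -> matches Furniture
  - product 2 (Tablet): category_id=NULL, no match -> dropped
  - product 3 (Webcam): category_id=3 -> matches Furniture
  - product 4 (Stapler): category_id=2 -> matches Supplies
  - product 5 (Notebook): category_id=4 -> matches Apparel
  - product 6 (Charger): category_id=4 -> matches Apparel
  - product 7 (Keyboard): category_id=3 -> matches Furniture
  - product 8 (Headphones): category_id=2 -> matches Supplies
  - product 9 (Lamp): category_id=1 -> matches Tools
So 1 of 9 rows is dropped.

SQL:
SELECT a.name, b.name AS category
FROM products a
INNER JOIN categories b ON a.category_id = b.id

Result:
name       | category 
-----------+----------
Speaker    | Furniture
Webcam     | Furniture
Stapler    | Supplies 
Notebook   | Apparel  
Charger    | Apparel  
Keyboard   | Furniture
Headphones | Supplies 
Lamp       | Tools    


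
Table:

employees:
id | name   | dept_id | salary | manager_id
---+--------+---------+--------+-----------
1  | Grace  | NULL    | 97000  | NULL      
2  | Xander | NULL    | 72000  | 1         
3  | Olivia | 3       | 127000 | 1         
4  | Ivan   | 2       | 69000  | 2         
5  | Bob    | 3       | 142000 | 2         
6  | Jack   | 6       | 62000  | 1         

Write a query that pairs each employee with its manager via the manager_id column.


This is a self-join: employees is joined to a second copy of itself, matching each row's manager_id to another row's id. Use LEFT JOIN so rows with manager_id=NULL are kept.
  - employee 1 (Grace): manager_id=NULL -> NULL
  - employee 2 (Xander): manager_id=1 -> Grace
  - employee 3 (Olivia): manager_id=1 -> Grace
  - employee 4 (Ivan): manager_id=2 -> Xander
  - employee 5 (Bob): manager_id=2 -> Xander
  - employee 6 (Jack): manager_id=1 -> Grace

SQL:
SELECT a.name AS item, b.name AS manager
FROM employees a
LEFT JOIN employees b ON a.manager_id = b.id

Result:
item   | manager
-------+--------
Grace  | NULL   
Xander | Grace  
Olivia | Grace  
Ivan   | Xander 
Bob    | Xander 
Jack   | Grace  


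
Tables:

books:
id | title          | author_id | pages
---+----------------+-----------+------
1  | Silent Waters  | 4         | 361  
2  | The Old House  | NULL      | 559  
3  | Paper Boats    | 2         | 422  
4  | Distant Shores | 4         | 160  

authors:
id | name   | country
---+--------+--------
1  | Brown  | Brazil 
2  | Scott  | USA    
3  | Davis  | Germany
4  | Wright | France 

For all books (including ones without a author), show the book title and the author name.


LEFT JOIN keeps every row from books (the left table); where author_id has no match in authors, the author columns become NULL. Walk through each book:
  - book 1 (Silent Waters): author_id=4 -> matches Wright
  - book 2 (The Old House): author_id=NULL, no match -> kept with NULL
  - book 3 (Paper Boats): author_id=2 -> matches Scott
  - book 4 (Distant Shores): author_id=4 -> matches Wright
All 4 rows appear; 1 has NULL author.

SQL:
SELECT a.title, b.name AS author
FROM books a
LEFT JOIN authors b ON a.author_id = b.id

Result:
title          | author
---------------+-------
Silent Waters  | Wright
The Old House  | NULL  
Paper Boats    | Scott 
Distant Shores | Wright


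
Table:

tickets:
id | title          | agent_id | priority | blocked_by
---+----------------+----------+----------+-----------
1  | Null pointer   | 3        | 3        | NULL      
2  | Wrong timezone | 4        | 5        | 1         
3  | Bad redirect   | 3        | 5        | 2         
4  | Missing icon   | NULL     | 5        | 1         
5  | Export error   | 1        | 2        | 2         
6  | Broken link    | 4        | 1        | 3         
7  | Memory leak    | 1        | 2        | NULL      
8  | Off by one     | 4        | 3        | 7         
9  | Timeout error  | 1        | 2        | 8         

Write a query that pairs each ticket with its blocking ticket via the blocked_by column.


This is a self-join: tickets is joined to a second copy of itself, matching each row's blocked_by to another row's id. Use LEFT JOIN so rows with blocked_by=NULL are kept.
  - ticket 1 (Null pointer): blocked_by=NULL -> NULL
  - ticket 2 (Wrong timezone): blocked_by=1 -> Null pointer
  - ticket 3 (Bad redirect): blocked_by=2 -> Wrong timezone
  - ticket 4 (Missing icon): blocked_by=1 -> Null pointer
  - ticket 5 (Export error): blocked_by=2 -> Wrong timezone
  - ticket 6 (Broken link): blocked_by=3 -> Bad redirect
  - ticket 7 (Memory leak): blocked_by=NULL -> NULL
  - ticket 8 (Off by one): blocked_by=7 -> Memory leak
  - ticket 9 (Timeout error): blocked_by=8 -> Off by one

SQL:
SELECT a.title AS item, b.title AS blocked_by
FROM tickets a
LEFT JOIN tickets b ON a.blocked_by = b.id

Result:
item           | blocked_by    
---------------+---------------
Null pointer   | NULL          
Wrong timezone | Null pointer  
Bad redirect   | Wrong timezone
Missing icon   | Null pointer  
Export error   | Wrong timezone
Broken link    | Bad redirect  
Memory leak    | NULL          
Off by one     | Memory leak   
Timeout error  | Off by one    


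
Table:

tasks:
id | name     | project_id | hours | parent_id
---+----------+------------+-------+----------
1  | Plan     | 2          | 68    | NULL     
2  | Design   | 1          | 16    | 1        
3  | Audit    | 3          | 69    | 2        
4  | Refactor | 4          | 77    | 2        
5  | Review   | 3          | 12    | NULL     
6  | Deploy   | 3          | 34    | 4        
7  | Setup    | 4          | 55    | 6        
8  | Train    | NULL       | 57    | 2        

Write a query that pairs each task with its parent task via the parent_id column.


This is a self-join: tasks is joined to a second copy of itself, matching each row's parent_id to another row's id. Use LEFT JOIN so rows with parent_id=NULL are kept.
  - task 1 (Plan): parent_id=NULL -> NULL
  - task 2 (Design): parent_id=1 -> Plan
  - task 3 (Audit): parent_id=2 -> Design
  - task 4 (Refactor): parent_id=2 -> Design
  - task 5 (Review): parent_id=NULL -> NULL
  - task 6 (Deploy): parent_id=4 -> Refactor
  - task 7 (Setup): parent_id=6 -> Deploy
  - task 8 (Train): parent_id=2 -> Design

SQL:
SELECT a.name AS item, b.name AS parent
FROM tasks a
LEFT JOIN tasks b ON a.parent_id = b.id

Result:
item     | parent  
---------+---------
Plan     | NULL    
Design   | Plan    
Audit    | Design  
Refactor | Design  
Review   | NULL    
Deploy   | Refactor
Setup    | Deploy  
Train    | Design  


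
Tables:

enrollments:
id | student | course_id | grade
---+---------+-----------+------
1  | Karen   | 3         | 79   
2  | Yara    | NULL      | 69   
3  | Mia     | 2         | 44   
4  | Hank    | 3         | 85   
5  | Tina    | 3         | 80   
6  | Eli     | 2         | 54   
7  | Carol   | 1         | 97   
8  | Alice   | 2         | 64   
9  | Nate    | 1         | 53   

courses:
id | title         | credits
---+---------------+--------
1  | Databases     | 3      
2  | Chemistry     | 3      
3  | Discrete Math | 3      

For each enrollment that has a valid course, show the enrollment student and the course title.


INNER JOIN keeps only enrollments rows whose course_id matches an id in courses. Walk through each enrollment:
  - enrollment 1 (Karen): course_id=3 -> matches Discrete Math
  - enrollment 2 (Yara): course_id=NULL, no match -> dropped
  - enrollment 3 (Mia): course_id=2 -> matches Chemistry
  - enrollment 4 (Hank): course_id=3 -> matches Discrete Math
  - enrollment 5 (Tina): course_id=3 -> matches Discrete Math
  - enrollment 6 (Eli): course_id=2 -> matches Chemistry
  - enrollment 7 (Carol): course_id=1 -> matches Databases
  - enrollment 8 (Alice): course_id=2 -> matches Chemistry
  - enrollment 9 (Nate): course_id=1 -> matches Databases
So 1 of 9 rows is dropped.

SQL:
SELECT a.student, b.title AS course
FROM enrollments a
INNER JOIN courses b ON a.course_id = b.id

Result:
student | course       
--------+--------------
Karen   | Discrete Math
Mia     | Chemistry    
Hank    | Discrete Math
Tina    | Discrete Math
Eli     | Chemistry    
Carol   | Databases    
Alice   | Chemistry    
Nate    | Databases    


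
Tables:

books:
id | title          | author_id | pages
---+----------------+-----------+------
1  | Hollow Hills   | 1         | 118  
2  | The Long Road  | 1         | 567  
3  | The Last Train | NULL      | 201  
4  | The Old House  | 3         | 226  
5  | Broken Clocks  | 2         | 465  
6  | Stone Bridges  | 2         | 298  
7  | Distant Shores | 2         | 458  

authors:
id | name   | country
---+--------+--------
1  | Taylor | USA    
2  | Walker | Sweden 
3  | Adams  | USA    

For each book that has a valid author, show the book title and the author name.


INNER JOIN keeps only books rows whose author_id matches an id in authors. Walk through each book:
  - book 1 (Hollow Hills): author_id=1 -> matches Taylor
  - book 2 (The Long Road): author_id=1 -> matches Taylor
  - book 3 (The Last Train): author_id=NULL, no match -> dropped
  - book 4 (The Old House): author_id=3 -> matches Adams
  - book 5 (Broken Clocks): author_id=2 -> matches Walker
  - book 6 (Stone Bridges): author_id=2 -> matches Walker
  - book 7 (Distant Shores): author_id=2 -> matches Walker
So 1 of 7 rows is dropped.

SQL:
SELECT a.title, b.name AS author
FROM books a
INNER JOIN authors b ON a.author_id = b.id

Result:
title          | author
---------------+-------
Hollow Hills   | Taylor
The Long Road  | Taylor
The Old House  | Adams 
Broken Clocks  | Walker
Stone Bridges  | Walker
Distant Shores | Walker


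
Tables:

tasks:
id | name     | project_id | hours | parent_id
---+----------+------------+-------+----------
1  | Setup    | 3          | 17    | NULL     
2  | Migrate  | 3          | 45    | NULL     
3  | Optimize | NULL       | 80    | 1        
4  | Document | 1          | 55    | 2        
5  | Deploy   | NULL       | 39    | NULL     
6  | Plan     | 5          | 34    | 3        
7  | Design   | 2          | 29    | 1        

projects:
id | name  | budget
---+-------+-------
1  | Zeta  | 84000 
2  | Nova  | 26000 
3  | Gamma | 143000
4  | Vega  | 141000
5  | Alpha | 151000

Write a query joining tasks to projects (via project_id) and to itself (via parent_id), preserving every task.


Two LEFT JOINs from the same base table tasks: one to projects via project_id, one to tasks itself via parent_id. Both are LEFT so every task is preserved.
Match against projects:
  - task 1 (Setup): project_id=3 -> matches Gamma
  - task 2 (Migrate): project_id=3 -> matches Gamma
  - task 3 (Optimize): project_id=NULL, no match -> kept with NULL
  - task 4 (Document): project_id=1 -> matches Zeta
  - task 5 (Deploy): project_id=NULL, no match -> kept with NULL
  - task 6 (Plan): project_id=5 -> matches Alpha
  - task 7 (Design): project_id=2 -> matches Nova
Match against tasks (self):
  - task 1 (Setup): parent_id=NULL -> NULL
  - task 2 (Migrate): parent_id=NULL -> NULL
  - task 3 (Optimize): parent_id=1 -> Setup
  - task 4 (Document): parent_id=2 -> Migrate
  - task 5 (Deploy): parent_id=NULL -> NULL
  - task 6 (Plan): parent_id=3 -> Optimize
  - task 7 (Design): parent_id=1 -> Setup

SQL:
SELECT a.name, b.name AS project, c.name AS parent
FROM tasks a
LEFT JOIN projects b ON a.project_id = b.id
LEFT JOIN tasks c ON a.parent_id = c.id

Result:
name     | project | parent  
---------+---------+---------
Setup    | Gamma   | NULL    
Migrate  | Gamma   | NULL    
Optimize | NULL    | Setup   
Document | Zeta    | Migrate 
Deploy   | NULL    | NULL    
Plan     | Alpha   | Optimize
Design   | Nova    | Setup   


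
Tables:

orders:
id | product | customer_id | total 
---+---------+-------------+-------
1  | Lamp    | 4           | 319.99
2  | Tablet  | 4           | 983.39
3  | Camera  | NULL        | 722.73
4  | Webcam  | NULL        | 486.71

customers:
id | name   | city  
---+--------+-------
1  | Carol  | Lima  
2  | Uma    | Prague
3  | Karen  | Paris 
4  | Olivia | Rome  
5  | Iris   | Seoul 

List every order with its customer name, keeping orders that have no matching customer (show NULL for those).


LEFT JOIN keeps every row from orders (the left table); where customer_id has no match in customers, the customer columns become NULL. Walk through each order:
  - order 1 (Lamp): customer_id=4 -> matches Olivia
  - order 2 (Tablet): customer_id=4 -> matches Olivia
  - order 3 (Camera): customer_id=NULL, no match -> kept with NULL
  - order 4 (Webcam): customer_id=NULL, no match -> kept with NULL
All 4 rows appear; 2 have NULL customer.

SQL:
SELECT a.product, b.name AS customer
FROM orders a
LEFT JOIN customers b ON a.customer_id = b.id

Result:
product | customer
--------+---------
Lamp    | Olivia  
Tablet  | Olivia  
Camera  | NULL    
Webcam  | NULL    


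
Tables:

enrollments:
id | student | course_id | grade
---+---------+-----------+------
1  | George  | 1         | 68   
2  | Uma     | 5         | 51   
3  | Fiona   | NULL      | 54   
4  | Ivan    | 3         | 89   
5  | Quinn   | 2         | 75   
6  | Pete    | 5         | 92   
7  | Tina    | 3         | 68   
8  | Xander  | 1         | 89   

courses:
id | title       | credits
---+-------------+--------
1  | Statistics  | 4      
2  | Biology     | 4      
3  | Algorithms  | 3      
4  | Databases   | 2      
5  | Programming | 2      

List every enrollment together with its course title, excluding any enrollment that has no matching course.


INNER JOIN keeps only enrollments rows whose course_id matches an id in courses. Walk through each enrollment:
  - enrollment 1 (George): course_id=1 -> matches Statistics
  - enrollment 2 (Uma): course_id=5 -> matches Programming
  - enrollment 3 (Fiona): course_id=NULL, no match -> dropped
  - enrollment 4 (Ivan): course_id=3 -> matches Algorithms
  - enrollment 5 (Quinn): course_id=2 -> matches Biology
  - enrollment 6 (Pete): course_id=5 -> matches Programming
  - enrollment 7 (Tina): course_id=3 -> matches Algorithms
  - enrollment 8 (Xander): course_id=1 -> matches Statistics
So 1 of 8 rows is dropped.

SQL:
SELECT a.student, b.title AS course
FROM enrollments a
INNER JOIN courses b ON a.course_id = b.id

Result:
student | course     
--------+------------
George  | Statistics 
Uma     | Programming
Ivan    | Algorithms 
Quinn   | Biology    
Pete    | Programming
Tina    | Algorithms 
Xander  | Statistics 


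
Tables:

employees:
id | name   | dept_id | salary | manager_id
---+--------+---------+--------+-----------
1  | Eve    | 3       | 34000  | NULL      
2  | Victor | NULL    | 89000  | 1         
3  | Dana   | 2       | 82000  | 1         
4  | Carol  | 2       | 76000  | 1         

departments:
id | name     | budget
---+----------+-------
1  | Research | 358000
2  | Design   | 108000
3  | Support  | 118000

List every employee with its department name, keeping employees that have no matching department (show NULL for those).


LEFT JOIN keeps every row from employees (the left table); where dept_id has no match in departments, the department columns become NULL. Walk through each employee:
  - employee 1 (Eve): dept_id=3 -> matches Support
  - employee 2 (Victor): dept_id=NULL, no match -> kept with NULL
  - employee 3 (Dana): dept_id=2 -> matches Design
  - employee 4 (Carol): dept_id=2 -> matches Design
All 4 rows appear; 1 has NULL department.

SQL:
SELECT a.name, b.name AS department
FROM employees a
LEFT JOIN departments b ON a.dept_id = b.id

Result:
name   | department
-------+-----------
Eve    | Support   
Victor | NULL      
Dana   | Design    
Carol  | Design    


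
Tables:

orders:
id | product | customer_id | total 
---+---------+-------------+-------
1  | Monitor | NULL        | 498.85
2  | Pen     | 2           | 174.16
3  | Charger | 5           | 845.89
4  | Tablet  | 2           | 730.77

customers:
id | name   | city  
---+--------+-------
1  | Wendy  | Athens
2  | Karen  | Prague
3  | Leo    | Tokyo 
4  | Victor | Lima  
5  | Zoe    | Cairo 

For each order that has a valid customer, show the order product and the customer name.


INNER JOIN keeps only orders rows whose customer_id matches an id in customers. Walk through each order:
  - order 1 (Monitor): customer_id=NULL, no match -> dropped
  - order 2 (Pen): customer_id=2 -> matches Karen
  - order 3 (Charger): customer_id=5 -> matches Zoe
  - order 4 (Tablet): customer_id=2 -> matches Karen
So 1 of 4 rows is dropped.

SQL:
SELECT a.product, b.name AS customer
FROM orders a
INNER JOIN customers b ON a.customer_id = b.id

Result:
product | customer
--------+---------
Pen     | Karen   
Charger | Zoe     
Tablet  | Karen   


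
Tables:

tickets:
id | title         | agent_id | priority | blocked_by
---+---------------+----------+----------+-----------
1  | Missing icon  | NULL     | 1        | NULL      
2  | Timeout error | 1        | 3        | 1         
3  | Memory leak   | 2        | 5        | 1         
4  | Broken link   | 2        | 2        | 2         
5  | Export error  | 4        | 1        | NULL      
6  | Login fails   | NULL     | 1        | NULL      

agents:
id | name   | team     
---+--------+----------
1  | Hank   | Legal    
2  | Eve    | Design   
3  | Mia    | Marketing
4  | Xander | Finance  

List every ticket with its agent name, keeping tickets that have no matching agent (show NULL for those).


LEFT JOIN keeps every row from tickets (the left table); where agent_id has no match in agents, the agent columns become NULL. Walk through each ticket:
  - ticket 1 (Missing icon): agent_id=NULL, no match -> kept with NULL
  - ticket 2 (Timeout error): agent_id=1 -> matches Hank
  - ticket 3 (Memory leak): agent_id=2 -> matches Eve
  - ticket 4 (Broken link): agent_id=2 -> matches Eve
  - ticket 5 (Export error): agent_id=4 -> matches Xander
  - ticket 6 (Login fails): agent_id=NULL, no match -> kept with NULL
All 6 rows appear; 2 have NULL agent.

SQL:
SELECT a.title, b.name AS agent
FROM tickets a
LEFT JOIN agents b ON a.agent_id = b.id

Result:
title         | agent 
--------------+-------
Missing icon  | NULL  
Timeout error | Hank  
Memory leak   | Eve   
Broken link   | Eve   
Export error  | Xander
Login fails   | NULL  


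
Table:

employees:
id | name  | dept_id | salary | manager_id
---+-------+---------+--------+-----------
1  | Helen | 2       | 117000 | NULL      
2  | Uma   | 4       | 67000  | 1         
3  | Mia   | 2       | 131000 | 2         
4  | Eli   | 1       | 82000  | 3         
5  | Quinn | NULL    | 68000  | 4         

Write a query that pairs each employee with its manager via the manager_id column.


This is a self-join: employees is joined to a second copy of itself, matching each row's manager_id to another row's id. Use LEFT JOIN so rows with manager_id=NULL are kept.
  - employee 1 (Helen): manager_id=NULL -> NULL
  - employee 2 (Uma): manager_id=1 -> Helen
  - employee 3 (Mia): manager_id=2 -> Uma
  - employee 4 (Eli): manager_id=3 -> Mia
  - employee 5 (Quinn): manager_id=4 -> Eli

SQL:
SELECT a.name AS item, b.name AS manager
FROM employees a
LEFT JOIN employees b ON a.manager_id = b.id

Result:
item  | manager
------+--------
Helen | NULL   
Uma   | Helen  
Mia   | Uma    
Eli   | Mia    
Quinn | Eli    


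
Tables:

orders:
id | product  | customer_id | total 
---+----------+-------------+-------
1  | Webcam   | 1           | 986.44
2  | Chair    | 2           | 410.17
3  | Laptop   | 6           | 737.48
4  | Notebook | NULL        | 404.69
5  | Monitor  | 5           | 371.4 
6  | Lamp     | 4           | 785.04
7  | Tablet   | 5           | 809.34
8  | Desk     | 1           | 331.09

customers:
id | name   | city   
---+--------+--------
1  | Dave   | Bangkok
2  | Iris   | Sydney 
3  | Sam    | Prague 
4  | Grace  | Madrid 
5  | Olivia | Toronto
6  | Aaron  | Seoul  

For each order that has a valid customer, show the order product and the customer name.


INNER JOIN keeps only orders rows whose customer_id matches an id in customers. Walk through each order:
  - order 1 (Webcam): customer_id=1 -> matches Dave
  - order 2 (Chair): customer_id=2 -> matches Iris
  - order 3 (Laptop): customer_id=6 -> matches Aaron
  - order 4 (Notebook): customer_id=NULL, no match -> dropped
  - order 5 (Monitor): customer_id=5 -> matches Olivia
  - order 6 (Lamp): customer_id=4 -> matches Grace
  - order 7 (Tablet): customer_id=5 -> matches Olivia
  - order 8 (Desk): customer_id=1 -> matches Dave
So 1 of 8 rows is dropped.

SQL:
SELECT a.product, b.name AS customer
FROM orders a
INNER JOIN customers b ON a.customer_id = b.id

Result:
product | customer
--------+---------
Webcam  | Dave    
Chair   | Iris    
Laptop  | Aaron   
Monitor | Olivia  
Lamp    | Grace   
Tablet  | Olivia  
Desk    | Dave    


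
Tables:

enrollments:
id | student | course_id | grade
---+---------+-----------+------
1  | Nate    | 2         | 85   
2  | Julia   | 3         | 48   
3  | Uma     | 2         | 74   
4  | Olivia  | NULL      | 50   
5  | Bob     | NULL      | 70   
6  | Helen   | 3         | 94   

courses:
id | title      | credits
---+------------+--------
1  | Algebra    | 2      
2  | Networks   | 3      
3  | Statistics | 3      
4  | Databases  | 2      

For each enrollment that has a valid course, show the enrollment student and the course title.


INNER JOIN keeps only enrollments rows whose course_id matches an id in courses. Walk through each enrollment:
  - enrollment 1 (Nate): course_id=2 -> matches Networks
  - enrollment 2 (Julia): course_id=3 -> matches Statistics
  - enrollment 3 (Uma): course_id=2 -> matches Networks
  - enrollment 4 (Olivia): course_id=NULL, no match -> dropped
  - enrollment 5 (Bob): course_id=NULL, no match -> dropped
  - enrollment 6 (Helen): course_id=3 -> matches Statistics
So 2 of 6 rows are dropped.

SQL:
SELECT a.student, b.title AS course
FROM enrollments a
INNER JOIN courses b ON a.course_id = b.id

Result:
student | course    
--------+-----------
Nate    | Networks  
Julia   | Statistics
Uma     | Networks  
Helen   | Statistics
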